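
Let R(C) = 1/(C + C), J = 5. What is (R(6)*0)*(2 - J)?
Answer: 0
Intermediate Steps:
R(C) = 1/(2*C)
(R(6)*0)*(2 - J) = (((½)/6)*0)*(2 - 1*5) = (((½)*(⅙))*0)*(2 - 5) = ((1/12)*0)*(-3) = 0*(-3) = 0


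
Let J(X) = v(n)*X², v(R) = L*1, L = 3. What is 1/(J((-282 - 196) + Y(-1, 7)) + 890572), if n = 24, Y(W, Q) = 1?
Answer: 1/1573159 ≈ 6.3566e-7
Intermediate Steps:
v(R) = 3 (v(R) = 3*1 = 3)
J(X) = 3*X²
1/(J((-282 - 196) + Y(-1, 7)) + 890572) = 1/(3*((-282 - 196) + 1)² + 890572) = 1/(3*(-478 + 1)² + 890572) = 1/(3*(-477)² + 890572) = 1/(3*227529 + 890572) = 1/(682587 + 890572) = 1/1573159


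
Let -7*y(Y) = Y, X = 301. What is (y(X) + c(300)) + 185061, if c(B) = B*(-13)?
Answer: 181118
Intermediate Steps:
c(B) = -13*B
y(Y) = -Y/7
(y(X) + c(300)) + 185061 = (-⅐*301 - 13*300) + 185061 = (-43 - 3900) + 185061 = -3943 + 185061 = 181118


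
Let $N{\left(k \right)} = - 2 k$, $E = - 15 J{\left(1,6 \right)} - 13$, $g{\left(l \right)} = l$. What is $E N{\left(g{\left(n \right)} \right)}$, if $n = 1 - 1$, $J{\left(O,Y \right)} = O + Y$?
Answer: $0$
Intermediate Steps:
$n = 0$ ($n = 1 - 1 = 0$)
$E = -118$ ($E = - 15 \left(1 + 6\right) - 13 = \left(-15\right) 7 - 13 = -105 - 13 = -118$)
$E N{\left(g{\left(n \right)} \right)} = - 118 \left(\left(-2\right) 0\right) = \left(-118\right) 0 = 0$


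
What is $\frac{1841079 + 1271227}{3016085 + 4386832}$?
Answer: $\frac{3112306}{7402917} \approx 0.42042$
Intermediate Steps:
$\frac{1841079 + 1271227}{3016085 + 4386832} = \frac{3112306}{7402917}$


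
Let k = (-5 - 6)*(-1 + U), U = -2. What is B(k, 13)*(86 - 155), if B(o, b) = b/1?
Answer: -897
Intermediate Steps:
k = 33 (k = (-5 - 6)*(-1 - 2) = -11*(-3) = 33)
B(o, b) = b (B(o, b) = b*1 = b)
B(k, 13)*(86 - 155) = 13*(86 - 155) = 13*(-69) = -897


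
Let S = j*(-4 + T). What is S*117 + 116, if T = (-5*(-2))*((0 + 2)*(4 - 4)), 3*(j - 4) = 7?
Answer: -2848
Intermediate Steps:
j = 19/3 (j = 4 + (⅓)*7 = 4 + 7/3 = 19/3 ≈ 6.3333)
T = 0 (T = 10*(2*0) = 10*0 = 0)
S = -76/3 (S = 19*(-4 + 0)/3 = (19/3)*(-4) = -76/3 ≈ -25.333)
S*117 + 116 = -76/3*117 + 116 = -2964 + 116 = -2848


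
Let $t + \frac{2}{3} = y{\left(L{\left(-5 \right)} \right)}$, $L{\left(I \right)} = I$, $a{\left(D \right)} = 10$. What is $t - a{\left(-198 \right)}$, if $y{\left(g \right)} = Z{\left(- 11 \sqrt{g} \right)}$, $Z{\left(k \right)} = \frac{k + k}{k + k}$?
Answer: $- \frac{29}{3} \approx -9.6667$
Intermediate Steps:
$Z{\left(k \right)} = 1$ ($Z{\left(k \right)} = \frac{2 k}{2 k} = 2 k \frac{1}{2 k} = 1$)
$y{\left(g \right)} = 1$
$t = \frac{1}{3}$ ($t = - \frac{2}{3} + 1 = \frac{1}{3} \approx 0.33333$)
$t - a{\left(-198 \right)} = \frac{1}{3} - 10 = - \frac{29}{3}$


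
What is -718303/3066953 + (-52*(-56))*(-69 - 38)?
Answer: -955614201855/3066953 ≈ -3.1158e+5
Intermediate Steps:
-718303/3066953 + (-52*(-56))*(-69 - 38) = -718303*1/3066953 + 2912*(-107) = -718303/3066953 - 311584 = -955614201855/3066953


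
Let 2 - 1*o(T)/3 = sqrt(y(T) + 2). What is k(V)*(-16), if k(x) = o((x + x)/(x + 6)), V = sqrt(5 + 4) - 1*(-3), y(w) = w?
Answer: -96 + 48*sqrt(3) ≈ -12.862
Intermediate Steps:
V = 6 (V = sqrt(9) + 3 = 3 + 3 = 6)
o(T) = 6 - 3*sqrt(2 + T) (o(T) = 6 - 3*sqrt(T + 2) = 6 - 3*sqrt(2 + T))
k(x) = 6 - 3*sqrt(2 + 2*x/(6 + x)) (k(x) = 6 - 3*sqrt(2 + (x + x)/(x + 6)) = 6 - 3*sqrt(2 + (2*x)/(6 + x)) = 6 - 3*sqrt(2 + 2*x/(6 + x)))
k(V)*(-16) = (6 - 6*sqrt(3 + 6)/sqrt(6 + 6))*(-16) = (6 - 6*sqrt(3)/2)*(-16) = (6 - 3*sqrt(3))*(-16) = -96 + 48*sqrt(3)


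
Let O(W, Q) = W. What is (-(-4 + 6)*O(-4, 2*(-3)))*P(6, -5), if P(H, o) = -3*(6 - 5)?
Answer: -24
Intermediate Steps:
P(H, o) = -3 (P(H, o) = -3*1 = -3)
(-(-4 + 6)*O(-4, 2*(-3)))*P(6, -5) = -(-4 + 6)*(-4)*(-3) = -2*(-4)*(-3) = -1*(-8)*(-3) = 8*(-3) = -24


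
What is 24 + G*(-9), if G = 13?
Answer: -93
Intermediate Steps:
24 + G*(-9) = 24 + 13*(-9) = 24 - 117 = -93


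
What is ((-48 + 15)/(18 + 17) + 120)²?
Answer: 17363889/1225 ≈ 14175.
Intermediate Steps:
((-48 + 15)/(18 + 17) + 120)² = (-33/35 + 120)² = (4167/35)² = 17363889/1225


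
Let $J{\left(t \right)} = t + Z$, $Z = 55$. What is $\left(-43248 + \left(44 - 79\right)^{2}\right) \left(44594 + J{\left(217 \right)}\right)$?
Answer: $-1885403918$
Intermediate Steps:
$J{\left(t \right)} = 55 + t$ ($J{\left(t \right)} = t + 55 = 55 + t$)
$\left(-43248 + \left(44 - 79\right)^{2}\right) \left(44594 + J{\left(217 \right)}\right) = \left(-43248 + \left(44 - 79\right)^{2}\right) \left(44594 + \left(55 + 217\right)\right) = \left(-43248 + \left(-35\right)^{2}\right) \left(44594 + 272\right) = \left(-43248 + 1225\right) 44866 = \left(-42023\right) 44866 = -1885403918$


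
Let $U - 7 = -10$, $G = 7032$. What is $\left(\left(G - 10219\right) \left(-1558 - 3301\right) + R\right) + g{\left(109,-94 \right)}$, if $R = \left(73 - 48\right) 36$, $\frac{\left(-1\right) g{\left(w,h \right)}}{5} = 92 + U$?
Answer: $15486088$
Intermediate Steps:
$U = -3$ ($U = 7 - 10 = -3$)
$g{\left(w,h \right)} = -445$ ($g{\left(w,h \right)} = - 5 \left(92 - 3\right) = \left(-5\right) 89 = -445$)
$R = 900$ ($R = 25 \cdot 36 = 900$)
$\left(\left(G - 10219\right) \left(-1558 - 3301\right) + R\right) + g{\left(109,-94 \right)} = \left(\left(7032 - 10219\right) \left(-1558 - 3301\right) + 900\right) - 445 = \left(\left(-3187\right) \left(-4859\right) + 900\right) - 445 = \left(15485633 + 900\right) - 445 = 15486533 - 445 = 15486088$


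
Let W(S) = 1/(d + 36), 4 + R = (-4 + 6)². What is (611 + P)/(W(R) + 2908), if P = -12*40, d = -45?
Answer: 1179/26171 ≈ 0.045050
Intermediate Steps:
P = -480
R = 0 (R = -4 + (-4 + 6)² = -4 + 2² = -4 + 4 = 0)
W(S) = -⅑ (W(S) = 1/(-45 + 36) = 1/(-9) = -⅑)
(611 + P)/(W(R) + 2908) = (611 - 480)/(-⅑ + 2908) = 131/(26171/9) = 131*(9/26171) = 1179/26171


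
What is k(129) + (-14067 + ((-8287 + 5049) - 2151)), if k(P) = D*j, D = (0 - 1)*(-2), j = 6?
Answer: -19444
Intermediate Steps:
D = 2 (D = -1*(-2) = 2)
k(P) = 12 (k(P) = 2*6 = 12)
k(129) + (-14067 + ((-8287 + 5049) - 2151)) = 12 + (-14067 + ((-8287 + 5049) - 2151)) = 12 + (-14067 + (-3238 - 2151)) = 12 + (-14067 - 5389) = 12 - 19456 = -19444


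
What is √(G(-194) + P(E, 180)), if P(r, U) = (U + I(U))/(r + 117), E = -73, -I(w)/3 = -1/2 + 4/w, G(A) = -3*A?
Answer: √255315390/660 ≈ 24.210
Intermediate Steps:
I(w) = 3/2 - 12/w (I(w) = -3*(-1/2 + 4/w) = -3*(-1*½ + 4/w) = -3*(-½ + 4/w) = 3/2 - 12/w)
P(r, U) = (3/2 + U - 12/U)/(117 + r) (P(r, U) = (U + (3/2 - 12/U))/(r + 117) = (3/2 + U - 12/U)/(117 + r))
√(G(-194) + P(E, 180)) = √(-3*(-194) + (-12 + 180² + (3/2)*180)/(180*(117 - 73))) = √(582 + (1/180)*(-12 + 32400 + 270)/44) = √(582 + (1/180)*(1/44)*32658) = √(582 + 5443/1320) = √(773683/1320) = √255315390/660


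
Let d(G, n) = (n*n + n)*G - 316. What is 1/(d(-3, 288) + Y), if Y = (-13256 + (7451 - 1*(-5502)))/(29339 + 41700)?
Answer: -71039/17760602771 ≈ -3.9998e-6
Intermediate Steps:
Y = -303/71039 (Y = (-13256 + (7451 + 5502))/71039 = (-13256 + 12953)*(1/71039) = -303*1/71039 = -303/71039 ≈ -0.0042653)
d(G, n) = -316 + G*(n + n²) (d(G, n) = (n² + n)*G - 316 = (n + n²)*G - 316 = G*(n + n²) - 316 = -316 + G*(n + n²))
1/(d(-3, 288) + Y) = 1/((-316 - 3*288 - 3*288²) - 303/71039) = 1/((-316 - 864 - 3*82944) - 303/71039) = 1/((-316 - 864 - 248832) - 303/71039) = 1/(-250012 - 303/71039) = 1/(-17760602771/71039) = -71039/17760602771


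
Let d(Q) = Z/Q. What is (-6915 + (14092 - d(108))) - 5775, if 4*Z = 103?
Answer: 605561/432 ≈ 1401.8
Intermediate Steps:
Z = 103/4 (Z = (¼)*103 = 103/4 ≈ 25.750)
d(Q) = 103/(4*Q)
(-6915 + (14092 - d(108))) - 5775 = (-6915 + (14092 - 103/(4*108))) - 5775 = (-6915 + (14092 - 1*103/432)) - 5775 = (-6915 + (14092 - 103/432)) - 5775 = (-6915 + 6087641/432) - 5775 = 3100361/432 - 5775 = 605561/432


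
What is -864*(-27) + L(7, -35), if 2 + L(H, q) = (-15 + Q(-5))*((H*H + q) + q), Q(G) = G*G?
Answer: 23116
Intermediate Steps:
Q(G) = G²
L(H, q) = -2 + 10*H² + 20*q (L(H, q) = -2 + (-15 + (-5)²)*((H*H + q) + q) = -2 + (-15 + 25)*((H² + q) + q) = -2 + 10*((q + H²) + q) = -2 + 10*(H² + 2*q) = -2 + (10*H² + 20*q) = -2 + 10*H² + 20*q)
-864*(-27) + L(7, -35) = -864*(-27) + (-2 + 10*7² + 20*(-35)) = 23328 + (-2 + 10*49 - 700) = 23328 + (-2 + 490 - 700) = 23328 - 212 = 23116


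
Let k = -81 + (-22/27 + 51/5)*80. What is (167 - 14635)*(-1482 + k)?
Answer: 317268772/27 ≈ 1.1751e+7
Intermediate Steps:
k = 18085/27 (k = -81 + (-22*1/27 + 51*(1/5))*80 = -81 + (-22/27 + 51/5)*80 = -81 + (1267/135)*80 = -81 + 20272/27 = 18085/27 ≈ 669.81)
(167 - 14635)*(-1482 + k) = (167 - 14635)*(-1482 + 18085/27) = -14468*(-21929/27) = 317268772/27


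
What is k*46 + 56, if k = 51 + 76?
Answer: 5898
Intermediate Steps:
k = 127
k*46 + 56 = 127*46 + 56 = 5842 + 56 = 5898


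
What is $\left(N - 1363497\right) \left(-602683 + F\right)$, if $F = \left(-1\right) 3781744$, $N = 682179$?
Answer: $2987189034786$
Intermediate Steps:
$F = -3781744$
$\left(N - 1363497\right) \left(-602683 + F\right) = \left(682179 - 1363497\right) \left(-602683 - 3781744\right) = \left(-681318\right) \left(-4384427\right) = 2987189034786$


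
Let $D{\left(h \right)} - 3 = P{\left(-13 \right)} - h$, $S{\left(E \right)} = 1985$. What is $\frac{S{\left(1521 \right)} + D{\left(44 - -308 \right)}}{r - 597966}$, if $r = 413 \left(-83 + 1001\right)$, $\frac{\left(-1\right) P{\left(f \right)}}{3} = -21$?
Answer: $- \frac{1699}{218832} \approx -0.0077639$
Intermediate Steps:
$P{\left(f \right)} = 63$ ($P{\left(f \right)} = \left(-3\right) \left(-21\right) = 63$)
$D{\left(h \right)} = 66 - h$ ($D{\left(h \right)} = 3 - \left(-63 + h\right) = 66 - h$)
$r = 379134$ ($r = 413 \cdot 918 = 379134$)
$\frac{S{\left(1521 \right)} + D{\left(44 - -308 \right)}}{r - 597966} = \frac{1985 + \left(66 - \left(44 - -308\right)\right)}{379134 - 597966} = \frac{1985 + \left(66 - \left(44 + 308\right)\right)}{-218832} = \left(1985 + \left(66 - 352\right)\right) \left(- \frac{1}{218832}\right) = \left(1985 - 286\right) \left(- \frac{1}{218832}\right) = 1699 \left(- \frac{1}{218832}\right) = - \frac{1699}{218832}$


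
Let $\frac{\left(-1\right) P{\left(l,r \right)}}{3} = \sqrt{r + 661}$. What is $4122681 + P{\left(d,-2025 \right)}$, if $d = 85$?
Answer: $4122681 - 6 i \sqrt{341} \approx 4.1227 \cdot 10^{6} - 110.8 i$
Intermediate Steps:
$P{\left(l,r \right)} = - 3 \sqrt{661 + r}$ ($P{\left(l,r \right)} = - 3 \sqrt{r + 661} = - 3 \sqrt{661 + r}$)
$4122681 + P{\left(d,-2025 \right)} = 4122681 - 3 \sqrt{661 - 2025} = 4122681 - 3 \sqrt{-1364} = 4122681 - 3 \cdot 2 i \sqrt{341} = 4122681 - 6 i \sqrt{341}$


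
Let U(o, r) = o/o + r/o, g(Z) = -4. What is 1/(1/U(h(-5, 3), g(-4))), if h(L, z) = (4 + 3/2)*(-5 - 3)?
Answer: 12/11 ≈ 1.0909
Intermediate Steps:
h(L, z) = -44 (h(L, z) = (4 + 3*(½))*(-8) = (4 + 3/2)*(-8) = (11/2)*(-8) = -44)
U(o, r) = 1 + r/o
1/(1/U(h(-5, 3), g(-4))) = 1/(1/((-44 - 4)/(-44))) = 1/(1/(-1/44*(-48))) = 1/(1/(12/11)) = 1/(11/12) = 12/11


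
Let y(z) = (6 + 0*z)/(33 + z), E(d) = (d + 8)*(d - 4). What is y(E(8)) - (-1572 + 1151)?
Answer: 40843/97 ≈ 421.06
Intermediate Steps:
E(d) = (-4 + d)*(8 + d) (E(d) = (8 + d)*(-4 + d) = (-4 + d)*(8 + d))
y(z) = 6/(33 + z) (y(z) = (6 + 0)/(33 + z) = 6/(33 + z))
y(E(8)) - (-1572 + 1151) = 6/(33 + (-32 + 8**2 + 4*8)) - (-1572 + 1151) = 6/(33 + (-32 + 64 + 32)) - 1*(-421) = 6/(33 + 64) + 421 = 6/97 + 421 = 40843/97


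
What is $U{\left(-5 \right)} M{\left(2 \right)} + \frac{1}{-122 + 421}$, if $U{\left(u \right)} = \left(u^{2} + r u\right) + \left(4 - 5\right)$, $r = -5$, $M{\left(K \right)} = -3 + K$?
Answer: $- \frac{14650}{299} \approx -48.997$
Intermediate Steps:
$U{\left(u \right)} = -1 + u^{2} - 5 u$ ($U{\left(u \right)} = \left(u^{2} - 5 u\right) + \left(4 - 5\right) = \left(u^{2} - 5 u\right) - 1 = -1 + u^{2} - 5 u$)
$U{\left(-5 \right)} M{\left(2 \right)} + \frac{1}{-122 + 421} = \left(-1 + \left(-5\right)^{2} - -25\right) \left(-3 + 2\right) + \frac{1}{-122 + 421} = \left(-1 + 25 + 25\right) \left(-1\right) + \frac{1}{299} = 49 \left(-1\right) + \frac{1}{299} = -49 + \frac{1}{299} = - \frac{14650}{299}$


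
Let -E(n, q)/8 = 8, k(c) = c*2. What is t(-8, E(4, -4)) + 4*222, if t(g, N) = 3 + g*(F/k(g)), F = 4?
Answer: 893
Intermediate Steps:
k(c) = 2*c
E(n, q) = -64 (E(n, q) = -8*8 = -64)
t(g, N) = 5 (t(g, N) = 3 + g*(4/((2*g))) = 3 + g*(4*(1/(2*g))) = 3 + g*(2/g) = 3 + 2 = 5)
t(-8, E(4, -4)) + 4*222 = 5 + 4*222 = 5 + 888 = 893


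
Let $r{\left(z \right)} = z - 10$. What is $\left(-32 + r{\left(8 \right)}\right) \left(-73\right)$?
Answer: $2482$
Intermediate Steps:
$r{\left(z \right)} = -10 + z$
$\left(-32 + r{\left(8 \right)}\right) \left(-73\right) = \left(-32 + \left(-10 + 8\right)\right) \left(-73\right) = \left(-32 - 2\right) \left(-73\right) = \left(-34\right) \left(-73\right) = 2482$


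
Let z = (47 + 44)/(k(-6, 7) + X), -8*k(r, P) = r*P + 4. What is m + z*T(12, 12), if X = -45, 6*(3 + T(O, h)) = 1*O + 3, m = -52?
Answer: -1170/23 ≈ -50.870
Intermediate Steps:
T(O, h) = -5/2 + O/6 (T(O, h) = -3 + (1*O + 3)/6 = -3 + (O + 3)/6 = -3 + (3 + O)/6 = -3 + (½ + O/6) = -5/2 + O/6)
k(r, P) = -½ - P*r/8 (k(r, P) = -(r*P + 4)/8 = -(P*r + 4)/8 = -(4 + P*r)/8 = -½ - P*r/8)
z = -52/23 (z = (47 + 44)/((-½ - ⅛*7*(-6)) - 45) = 91/((-½ + 21/4) - 45) = 91/(19/4 - 45) = 91/(-161/4) = 91*(-4/161) = -52/23 ≈ -2.2609)
m + z*T(12, 12) = -52 - 52*(-5/2 + (⅙)*12)/23 = -52 - 52*(-5/2 + 2)/23 = -52 - 52/23*(-½) = -52 + 26/23 = -1170/23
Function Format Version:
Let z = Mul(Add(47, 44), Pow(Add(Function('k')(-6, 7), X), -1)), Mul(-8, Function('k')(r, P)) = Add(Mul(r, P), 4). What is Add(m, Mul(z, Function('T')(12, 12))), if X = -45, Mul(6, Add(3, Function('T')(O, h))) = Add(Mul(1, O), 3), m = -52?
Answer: Rational(-1170, 23) ≈ -50.870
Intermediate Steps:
Function('T')(O, h) = Add(Rational(-5, 2), Mul(Rational(1, 6), O)) (Function('T')(O, h) = Add(-3, Mul(Rational(1, 6), Add(Mul(1, O), 3))) = Add(-3, Mul(Rational(1, 6), Add(O, 3))) = Add(-3, Mul(Rational(1, 6), Add(3, O))) = Add(-3, Add(Rational(1, 2), Mul(Rational(1, 6), O))) = Add(Rational(-5, 2), Mul(Rational(1, 6), O)))
Function('k')(r, P) = Add(Rational(-1, 2), Mul(Rational(-1, 8), P, r)) (Function('k')(r, P) = Mul(Rational(-1, 8), Add(Mul(r, P), 4)) = Mul(Rational(-1, 8), Add(Mul(P, r), 4)) = Mul(Rational(-1, 8), Add(4, Mul(P, r))) = Add(Rational(-1, 2), Mul(Rational(-1, 8), P, r)))
z = Rational(-52, 23) (z = Mul(Add(47, 44), Pow(Add(Add(Rational(-1, 2), Mul(Rational(-1, 8), 7, -6)), -45), -1)) = Mul(91, Pow(Add(Add(Rational(-1, 2), Rational(21, 4)), -45), -1)) = Mul(91, Pow(Add(Rational(19, 4), -45), -1)) = Mul(91, Pow(Rational(-161, 4), -1)) = Mul(91, Rational(-4, 161)) = Rational(-52, 23) ≈ -2.2609)
Add(m, Mul(z, Function('T')(12, 12))) = Add(-52, Mul(Rational(-52, 23), Add(Rational(-5, 2), Mul(Rational(1, 6), 12)))) = Add(-52, Mul(Rational(-52, 23), Add(Rational(-5, 2), 2))) = Add(-52, Mul(Rational(-52, 23), Rational(-1, 2))) = Add(-52, Rational(26, 23)) = Rational(-1170, 23)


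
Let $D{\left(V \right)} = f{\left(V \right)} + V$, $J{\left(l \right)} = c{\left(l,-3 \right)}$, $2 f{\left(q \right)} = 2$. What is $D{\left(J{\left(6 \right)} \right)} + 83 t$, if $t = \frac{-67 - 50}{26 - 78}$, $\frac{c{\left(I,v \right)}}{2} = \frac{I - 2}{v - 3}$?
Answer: $\frac{2237}{12} \approx 186.42$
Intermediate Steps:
$f{\left(q \right)} = 1$ ($f{\left(q \right)} = \frac{1}{2} \cdot 2 = 1$)
$c{\left(I,v \right)} = \frac{2 \left(-2 + I\right)}{-3 + v}$ ($c{\left(I,v \right)} = 2 \frac{I - 2}{v - 3} = 2 \frac{-2 + I}{-3 + v} = \frac{2 \left(-2 + I\right)}{-3 + v}$)
$J{\left(l \right)} = \frac{2}{3} - \frac{l}{3}$ ($J{\left(l \right)} = \frac{2 \left(-2 + l\right)}{-3 - 3} = \frac{2 \left(-2 + l\right)}{-6} = 2 \left(- \frac{1}{6}\right) \left(-2 + l\right) = \frac{2}{3} - \frac{l}{3}$)
$D{\left(V \right)} = 1 + V$
$t = \frac{9}{4}$ ($t = - \frac{117}{-52} = \left(-117\right) \left(- \frac{1}{52}\right) = \frac{9}{4} \approx 2.25$)
$D{\left(J{\left(6 \right)} \right)} + 83 t = \left(1 + \left(\frac{2}{3} - 2\right)\right) + 83 \cdot \frac{9}{4} = \left(1 + \left(\frac{2}{3} - 2\right)\right) + \frac{747}{4} = \left(1 - \frac{4}{3}\right) + \frac{747}{4} = - \frac{1}{3} + \frac{747}{4} = \frac{2237}{12}$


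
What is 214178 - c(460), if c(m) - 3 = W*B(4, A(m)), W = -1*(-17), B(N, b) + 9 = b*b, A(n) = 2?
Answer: 214260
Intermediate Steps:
B(N, b) = -9 + b² (B(N, b) = -9 + b*b = -9 + b²)
W = 17
c(m) = -82 (c(m) = 3 + 17*(-9 + 2²) = 3 + 17*(-9 + 4) = 3 + 17*(-5) = 3 - 85 = -82)
214178 - c(460) = 214178 - 1*(-82) = 214178 + 82 = 214260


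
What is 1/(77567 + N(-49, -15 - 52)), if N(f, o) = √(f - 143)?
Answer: 77567/6016639681 - 8*I*√3/6016639681 ≈ 1.2892e-5 - 2.303e-9*I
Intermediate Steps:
N(f, o) = √(-143 + f)
1/(77567 + N(-49, -15 - 52)) = 1/(77567 + √(-143 - 49)) = 1/(77567 + √(-192)) = 1/(77567 + 8*I*√3)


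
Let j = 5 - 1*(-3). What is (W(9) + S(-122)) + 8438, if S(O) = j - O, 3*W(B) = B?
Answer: 8571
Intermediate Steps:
W(B) = B/3
j = 8 (j = 5 + 3 = 8)
S(O) = 8 - O
(W(9) + S(-122)) + 8438 = ((1/3)*9 + (8 - 1*(-122))) + 8438 = (3 + (8 + 122)) + 8438 = (3 + 130) + 8438 = 133 + 8438 = 8571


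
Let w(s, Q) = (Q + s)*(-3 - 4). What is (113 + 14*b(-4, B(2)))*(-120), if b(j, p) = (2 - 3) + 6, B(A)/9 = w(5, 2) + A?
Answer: -21960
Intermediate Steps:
w(s, Q) = -7*Q - 7*s (w(s, Q) = (Q + s)*(-7) = -7*Q - 7*s)
B(A) = -441 + 9*A (B(A) = 9*((-7*2 - 7*5) + A) = 9*((-14 - 35) + A) = 9*(-49 + A) = -441 + 9*A)
b(j, p) = 5 (b(j, p) = -1 + 6 = 5)
(113 + 14*b(-4, B(2)))*(-120) = (113 + 14*5)*(-120) = (113 + 70)*(-120) = 183*(-120) = -21960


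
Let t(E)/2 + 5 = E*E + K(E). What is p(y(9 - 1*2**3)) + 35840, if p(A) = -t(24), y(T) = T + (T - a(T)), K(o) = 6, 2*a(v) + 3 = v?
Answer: 34686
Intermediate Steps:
a(v) = -3/2 + v/2
y(T) = 3/2 + 3*T/2 (y(T) = T + (T - (-3/2 + T/2)) = T + (T + (3/2 - T/2)) = T + (3/2 + T/2) = 3/2 + 3*T/2)
t(E) = 2 + 2*E**2 (t(E) = -10 + 2*(E*E + 6) = -10 + 2*(E**2 + 6) = -10 + 2*(6 + E**2) = -10 + (12 + 2*E**2) = 2 + 2*E**2)
p(A) = -1154 (p(A) = -(2 + 2*24**2) = -(2 + 2*576) = -(2 + 1152) = -1*1154 = -1154)
p(y(9 - 1*2**3)) + 35840 = -1154 + 35840 = 34686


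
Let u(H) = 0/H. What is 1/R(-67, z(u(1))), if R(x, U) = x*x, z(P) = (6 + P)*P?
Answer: 1/4489 ≈ 0.00022277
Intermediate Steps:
u(H) = 0
z(P) = P*(6 + P)
R(x, U) = x**2
1/R(-67, z(u(1))) = 1/((-67)**2) = 1/4489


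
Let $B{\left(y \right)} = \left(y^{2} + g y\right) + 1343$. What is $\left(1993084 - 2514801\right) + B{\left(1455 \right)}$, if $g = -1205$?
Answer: $-156624$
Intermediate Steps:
$B{\left(y \right)} = 1343 + y^{2} - 1205 y$ ($B{\left(y \right)} = \left(y^{2} - 1205 y\right) + 1343 = 1343 + y^{2} - 1205 y$)
$\left(1993084 - 2514801\right) + B{\left(1455 \right)} = \left(1993084 - 2514801\right) + \left(1343 + 1455^{2} - 1753275\right) = -521717 + \left(1343 + 2117025 - 1753275\right) = -521717 + 365093 = -156624$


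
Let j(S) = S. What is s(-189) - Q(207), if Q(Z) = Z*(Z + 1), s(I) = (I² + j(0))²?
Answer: 1275946785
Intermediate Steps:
s(I) = I⁴ (s(I) = (I² + 0)² = (I²)² = I⁴)
Q(Z) = Z*(1 + Z)
s(-189) - Q(207) = (-189)⁴ - 207*(1 + 207) = 1275989841 - 207*208 = 1275989841 - 1*43056 = 1275989841 - 43056 = 1275946785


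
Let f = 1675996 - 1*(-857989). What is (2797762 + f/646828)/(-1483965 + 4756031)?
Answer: 1809673332921/2116463906648 ≈ 0.85505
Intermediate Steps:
f = 2533985 (f = 1675996 + 857989 = 2533985)
(2797762 + f/646828)/(-1483965 + 4756031) = (2797762 + 2533985/646828)/(-1483965 + 4756031) = (2797762 + 2533985*(1/646828))/3272066 = (2797762 + 2533985/646828)*(1/3272066) = (1809673332921/646828)*(1/3272066) = 1809673332921/2116463906648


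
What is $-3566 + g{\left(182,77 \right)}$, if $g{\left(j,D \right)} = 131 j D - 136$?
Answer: $1832132$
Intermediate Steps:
$g{\left(j,D \right)} = -136 + 131 D j$ ($g{\left(j,D \right)} = 131 D j - 136 = -136 + 131 D j$)
$-3566 + g{\left(182,77 \right)} = -3566 - \left(136 - 1835834\right) = -3566 + \left(-136 + 1835834\right) = -3566 + 1835698 = 1832132$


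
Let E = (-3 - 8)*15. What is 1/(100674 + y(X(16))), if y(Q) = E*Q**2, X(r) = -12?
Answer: 1/76914 ≈ 1.3002e-5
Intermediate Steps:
E = -165 (E = -11*15 = -165)
y(Q) = -165*Q**2
1/(100674 + y(X(16))) = 1/(100674 - 165*(-12)**2) = 1/(100674 - 165*144) = 1/(100674 - 23760) = 1/76914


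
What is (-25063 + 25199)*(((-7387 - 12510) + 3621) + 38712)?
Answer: 3051296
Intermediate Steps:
(-25063 + 25199)*(((-7387 - 12510) + 3621) + 38712) = 136*((-19897 + 3621) + 38712) = 136*(-16276 + 38712) = 136*22436 = 3051296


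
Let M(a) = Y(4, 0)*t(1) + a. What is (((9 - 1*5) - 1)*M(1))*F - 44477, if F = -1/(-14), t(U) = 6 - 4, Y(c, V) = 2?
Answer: -622663/14 ≈ -44476.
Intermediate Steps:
t(U) = 2
M(a) = 4 + a (M(a) = 2*2 + a = 4 + a)
F = 1/14 (F = -1*(-1/14) = 1/14 ≈ 0.071429)
(((9 - 1*5) - 1)*M(1))*F - 44477 = (((9 - 1*5) - 1)*(4 + 1))*(1/14) - 44477 = (((9 - 5) - 1)*5)*(1/14) - 44477 = ((4 - 1)*5)*(1/14) - 44477 = (3*5)*(1/14) - 44477 = 15*(1/14) - 44477 = 15/14 - 44477 = -622663/14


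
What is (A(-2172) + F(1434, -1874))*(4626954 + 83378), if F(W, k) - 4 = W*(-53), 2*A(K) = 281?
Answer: -357314009690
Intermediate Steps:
A(K) = 281/2 (A(K) = (1/2)*281 = 281/2)
F(W, k) = 4 - 53*W (F(W, k) = 4 + W*(-53) = 4 - 53*W)
(A(-2172) + F(1434, -1874))*(4626954 + 83378) = (281/2 + (4 - 53*1434))*(4626954 + 83378) = (281/2 + (4 - 76002))*4710332 = (281/2 - 75998)*4710332 = -151715/2*4710332 = -357314009690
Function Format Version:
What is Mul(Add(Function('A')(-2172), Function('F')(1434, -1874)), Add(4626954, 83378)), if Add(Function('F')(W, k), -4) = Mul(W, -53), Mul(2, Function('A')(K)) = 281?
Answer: -357314009690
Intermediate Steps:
Function('A')(K) = Rational(281, 2) (Function('A')(K) = Mul(Rational(1, 2), 281) = Rational(281, 2))
Function('F')(W, k) = Add(4, Mul(-53, W)) (Function('F')(W, k) = Add(4, Mul(W, -53)) = Add(4, Mul(-53, W)))
Mul(Add(Function('A')(-2172), Function('F')(1434, -1874)), Add(4626954, 83378)) = Mul(Add(Rational(281, 2), Add(4, Mul(-53, 1434))), Add(4626954, 83378)) = Mul(Add(Rational(281, 2), Add(4, -76002)), 4710332) = Mul(Add(Rational(281, 2), -75998), 4710332) = Mul(Rational(-151715, 2), 4710332) = -357314009690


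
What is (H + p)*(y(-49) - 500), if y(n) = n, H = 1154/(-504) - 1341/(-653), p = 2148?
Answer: -21559073779/18284 ≈ -1.1791e+6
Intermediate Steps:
H = -38849/164556 (H = 1154*(-1/504) - 1341*(-1/653) = -577/252 + 1341/653 = -38849/164556 ≈ -0.23608)
(H + p)*(y(-49) - 500) = (-38849/164556 + 2148)*(-49 - 500) = (353427439/164556)*(-549) = -21559073779/18284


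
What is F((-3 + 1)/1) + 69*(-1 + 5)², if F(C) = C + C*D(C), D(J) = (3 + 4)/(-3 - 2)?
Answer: 5524/5 ≈ 1104.8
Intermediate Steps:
D(J) = -7/5 (D(J) = 7/(-5) = 7*(-⅕) = -7/5)
F(C) = -2*C/5 (F(C) = C + C*(-7/5) = C - 7*C/5 = -2*C/5)
F((-3 + 1)/1) + 69*(-1 + 5)² = -2*(-3 + 1)/(5*1) + 69*(-1 + 5)² = -(-4)/5 + 69*4² = -⅖*(-2) + 69*16 = ⅘ + 1104 = 5524/5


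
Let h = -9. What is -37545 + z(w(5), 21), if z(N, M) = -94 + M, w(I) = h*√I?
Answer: -37618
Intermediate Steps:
w(I) = -9*√I
-37545 + z(w(5), 21) = -37545 + (-94 + 21) = -37545 - 73 = -37618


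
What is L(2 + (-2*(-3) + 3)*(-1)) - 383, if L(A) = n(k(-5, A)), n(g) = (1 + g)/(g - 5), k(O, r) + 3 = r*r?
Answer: -15656/41 ≈ -381.85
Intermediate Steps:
k(O, r) = -3 + r² (k(O, r) = -3 + r*r = -3 + r²)
n(g) = (1 + g)/(-5 + g)
L(A) = (-2 + A²)/(-8 + A²) (L(A) = (1 + (-3 + A²))/(-5 + (-3 + A²)) = (-2 + A²)/(-8 + A²))
L(2 + (-2*(-3) + 3)*(-1)) - 383 = (-2 + (2 + (-2*(-3) + 3)*(-1))²)/(-8 + (2 + (-2*(-3) + 3)*(-1))²) - 383 = (-2 + (2 + (6 + 3)*(-1))²)/(-8 + (2 + (6 + 3)*(-1))²) - 383 = (-2 + (2 + 9*(-1))²)/(-8 + (2 + 9*(-1))²) - 383 = (-2 + (2 - 9)²)/(-8 + (2 - 9)²) - 383 = (-2 + (-7)²)/(-8 + (-7)²) - 383 = (-2 + 49)/(-8 + 49) - 383 = 47/41 - 383 = -15656/41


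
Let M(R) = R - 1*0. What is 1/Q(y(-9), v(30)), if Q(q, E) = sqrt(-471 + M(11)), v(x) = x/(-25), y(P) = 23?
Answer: -I*sqrt(115)/230 ≈ -0.046625*I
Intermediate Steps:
M(R) = R (M(R) = R + 0 = R)
v(x) = -x/25 (v(x) = x*(-1/25) = -x/25)
Q(q, E) = 2*I*sqrt(115) (Q(q, E) = sqrt(-471 + 11) = sqrt(-460) = 2*I*sqrt(115))
1/Q(y(-9), v(30)) = 1/(2*I*sqrt(115)) = -I*sqrt(115)/230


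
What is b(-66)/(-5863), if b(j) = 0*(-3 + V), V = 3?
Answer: 0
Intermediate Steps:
b(j) = 0 (b(j) = 0*(-3 + 3) = 0*0 = 0)
b(-66)/(-5863) = 0/(-5863) = 0*(-1/5863) = 0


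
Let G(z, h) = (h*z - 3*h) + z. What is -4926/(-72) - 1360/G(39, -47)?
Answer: 457811/6612 ≈ 69.239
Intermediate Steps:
G(z, h) = z - 3*h + h*z (G(z, h) = (-3*h + h*z) + z = z - 3*h + h*z)
-4926/(-72) - 1360/G(39, -47) = -4926/(-72) - 1360/(39 - 3*(-47) - 47*39) = -4926*(-1/72) - 1360/(39 + 141 - 1833) = 821/12 - 1360/(-1653) = 821/12 - 1360*(-1/1653) = 821/12 + 1360/1653 = 457811/6612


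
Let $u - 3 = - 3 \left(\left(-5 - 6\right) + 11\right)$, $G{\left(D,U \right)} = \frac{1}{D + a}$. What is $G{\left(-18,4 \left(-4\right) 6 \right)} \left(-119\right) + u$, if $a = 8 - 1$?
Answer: $\frac{152}{11} \approx 13.818$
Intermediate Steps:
$a = 7$ ($a = 8 - 1 = 7$)
$G{\left(D,U \right)} = \frac{1}{7 + D}$ ($G{\left(D,U \right)} = \frac{1}{D + 7} = \frac{1}{7 + D}$)
$u = 3$ ($u = 3 - 3 \left(\left(-5 - 6\right) + 11\right) = 3 - 3 \left(-11 + 11\right) = 3 - 0 = 3 + 0 = 3$)
$G{\left(-18,4 \left(-4\right) 6 \right)} \left(-119\right) + u = \frac{1}{7 - 18} \left(-119\right) + 3 = \frac{1}{-11} \left(-119\right) + 3 = \left(- \frac{1}{11}\right) \left(-119\right) + 3 = \frac{119}{11} + 3 = \frac{152}{11}$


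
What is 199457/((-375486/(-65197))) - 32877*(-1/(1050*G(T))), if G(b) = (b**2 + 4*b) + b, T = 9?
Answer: 10620007926481/306646900 ≈ 34633.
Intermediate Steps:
G(b) = b**2 + 5*b
199457/((-375486/(-65197))) - 32877*(-1/(1050*G(T))) = 199457/((-375486/(-65197))) - 32877*(-1/(9450*(5 + 9))) = 199457/((-375486*(-1/65197))) - 32877/(((9*14)*(-30))*35) = 199457/(375486/65197) - 32877/((126*(-30))*35) = 199457*(65197/375486) - 32877/((-3780*35)) = 13003998029/375486 - 32877/(-132300) = 13003998029/375486 - 32877*(-1/132300) = 13003998029/375486 + 3653/14700 = 10620007926481/306646900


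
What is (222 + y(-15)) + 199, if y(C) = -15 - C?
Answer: 421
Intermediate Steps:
(222 + y(-15)) + 199 = (222 + (-15 - 1*(-15))) + 199 = (222 + (-15 + 15)) + 199 = (222 + 0) + 199 = 222 + 199 = 421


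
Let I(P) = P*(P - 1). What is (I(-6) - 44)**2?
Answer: 4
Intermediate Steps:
I(P) = P*(-1 + P)
(I(-6) - 44)**2 = (-6*(-1 - 6) - 44)**2 = (-6*(-7) - 44)**2 = (42 - 44)**2 = (-2)**2 = 4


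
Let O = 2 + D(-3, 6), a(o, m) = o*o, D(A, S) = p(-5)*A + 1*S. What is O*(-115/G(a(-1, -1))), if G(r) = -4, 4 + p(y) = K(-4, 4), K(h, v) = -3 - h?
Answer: 1955/4 ≈ 488.75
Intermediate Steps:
p(y) = -3 (p(y) = -4 + (-3 - 1*(-4)) = -4 + (-3 + 4) = -4 + 1 = -3)
D(A, S) = S - 3*A (D(A, S) = -3*A + 1*S = -3*A + S = S - 3*A)
a(o, m) = o**2
O = 17 (O = 2 + (6 - 3*(-3)) = 2 + (6 + 9) = 2 + 15 = 17)
O*(-115/G(a(-1, -1))) = 17*(-115/(-4)) = 17*(-115*(-1/4)) = 17*(115/4) = 1955/4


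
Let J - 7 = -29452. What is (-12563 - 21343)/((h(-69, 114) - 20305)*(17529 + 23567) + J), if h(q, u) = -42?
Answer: 33906/836209757 ≈ 4.0547e-5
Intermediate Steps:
J = -29445 (J = 7 - 29452 = -29445)
(-12563 - 21343)/((h(-69, 114) - 20305)*(17529 + 23567) + J) = (-12563 - 21343)/((-42 - 20305)*(17529 + 23567) - 29445) = -33906/(-20347*41096 - 29445) = -33906/(-836180312 - 29445) = -33906/(-836209757) = -33906*(-1/836209757) = 33906/836209757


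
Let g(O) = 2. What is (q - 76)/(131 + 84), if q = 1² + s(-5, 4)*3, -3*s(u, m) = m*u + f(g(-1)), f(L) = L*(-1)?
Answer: -53/215 ≈ -0.24651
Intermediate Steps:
f(L) = -L
s(u, m) = ⅔ - m*u/3 (s(u, m) = -(m*u - 1*2)/3 = -(m*u - 2)/3 = -(-2 + m*u)/3 = ⅔ - m*u/3)
q = 23 (q = 1² + (⅔ - ⅓*4*(-5))*3 = 1 + (⅔ + 20/3)*3 = 1 + (22/3)*3 = 1 + 22 = 23)
(q - 76)/(131 + 84) = (23 - 76)/(131 + 84) = -53/215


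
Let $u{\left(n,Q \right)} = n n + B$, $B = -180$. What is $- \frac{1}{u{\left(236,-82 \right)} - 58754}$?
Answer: $\frac{1}{3238} \approx 0.00030883$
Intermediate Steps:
$u{\left(n,Q \right)} = -180 + n^{2}$ ($u{\left(n,Q \right)} = n n - 180 = n^{2} - 180 = -180 + n^{2}$)
$- \frac{1}{u{\left(236,-82 \right)} - 58754} = - \frac{1}{\left(-180 + 236^{2}\right) - 58754} = - \frac{1}{\left(-180 + 55696\right) - 58754} = - \frac{1}{55516 - 58754} = - \frac{1}{-3238} = \left(-1\right) \left(- \frac{1}{3238}\right) = \frac{1}{3238}$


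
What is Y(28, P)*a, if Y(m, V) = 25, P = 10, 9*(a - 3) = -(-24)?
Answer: 425/3 ≈ 141.67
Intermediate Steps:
a = 17/3 (a = 3 + (-(-24))/9 = 3 + (-8*(-3))/9 = 3 + (⅑)*24 = 3 + 8/3 = 17/3 ≈ 5.6667)
Y(28, P)*a = 25*(17/3) = 425/3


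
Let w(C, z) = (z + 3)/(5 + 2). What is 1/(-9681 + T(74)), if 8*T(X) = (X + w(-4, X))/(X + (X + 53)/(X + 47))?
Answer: -72648/703295003 ≈ -0.00010330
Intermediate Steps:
w(C, z) = 3/7 + z/7 (w(C, z) = (3 + z)/7 = (3 + z)*(1/7) = 3/7 + z/7)
T(X) = (3/7 + 8*X/7)/(8*(X + (53 + X)/(47 + X))) (T(X) = ((X + (3/7 + X/7))/(X + (X + 53)/(X + 47)))/8 = ((3/7 + 8*X/7)/(X + (53 + X)/(47 + X)))/8 = (3/7 + 8*X/7)/(8*(X + (53 + X)/(47 + X))))
1/(-9681 + T(74)) = 1/(-9681 + (141 + 8*74**2 + 379*74)/(56*(53 + 74**2 + 48*74))) = 1/(-9681 + (141 + 8*5476 + 28046)/(56*(53 + 5476 + 3552))) = 1/(-9681 + (1/56)*(141 + 43808 + 28046)/9081) = 1/(-9681 + (1/56)*(1/9081)*71995) = 1/(-9681 + 10285/72648) = 1/(-703295003/72648) = -72648/703295003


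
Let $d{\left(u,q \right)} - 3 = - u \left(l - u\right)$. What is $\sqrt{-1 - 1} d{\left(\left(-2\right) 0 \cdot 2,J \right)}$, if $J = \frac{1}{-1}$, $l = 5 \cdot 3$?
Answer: $3 i \sqrt{2} \approx 4.2426 i$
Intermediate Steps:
$l = 15$
$J = -1$
$d{\left(u,q \right)} = 3 - u \left(15 - u\right)$ ($d{\left(u,q \right)} = 3 + - u \left(15 - u\right) = 3 - u \left(15 - u\right)$)
$\sqrt{-1 - 1} d{\left(\left(-2\right) 0 \cdot 2,J \right)} = \sqrt{-1 - 1} \left(3 + \left(\left(-2\right) 0 \cdot 2\right)^{2} - 15 \left(-2\right) 0 \cdot 2\right) = \sqrt{-2} \left(3 + \left(0 \cdot 2\right)^{2} - 15 \cdot 0 \cdot 2\right) = i \sqrt{2} \left(3 + 0^{2} - 0\right) = i \sqrt{2} \left(3 + 0 + 0\right) = i \sqrt{2} \cdot 3 = 3 i \sqrt{2}$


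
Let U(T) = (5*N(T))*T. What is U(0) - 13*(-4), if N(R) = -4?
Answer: 52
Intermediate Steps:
U(T) = -20*T (U(T) = (5*(-4))*T = -20*T)
U(0) - 13*(-4) = -20*0 - 13*(-4) = 0 + 52 = 52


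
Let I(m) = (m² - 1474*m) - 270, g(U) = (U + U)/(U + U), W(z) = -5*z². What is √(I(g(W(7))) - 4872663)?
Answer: I*√4874406 ≈ 2207.8*I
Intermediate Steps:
g(U) = 1 (g(U) = (2*U)/((2*U)) = (2*U)*(1/(2*U)) = 1)
I(m) = -270 + m² - 1474*m
√(I(g(W(7))) - 4872663) = √((-270 + 1² - 1474*1) - 4872663) = √((-270 + 1 - 1474) - 4872663) = √(-1743 - 4872663) = √(-4874406) = I*√4874406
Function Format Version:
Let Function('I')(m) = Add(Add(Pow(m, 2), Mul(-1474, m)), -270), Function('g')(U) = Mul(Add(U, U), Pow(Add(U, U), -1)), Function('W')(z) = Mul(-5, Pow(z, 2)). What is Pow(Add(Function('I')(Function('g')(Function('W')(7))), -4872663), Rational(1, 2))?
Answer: Mul(I, Pow(4874406, Rational(1, 2))) ≈ Mul(2207.8, I)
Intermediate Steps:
Function('g')(U) = 1 (Function('g')(U) = Mul(Mul(2, U), Pow(Mul(2, U), -1)) = Mul(Mul(2, U), Mul(Rational(1, 2), Pow(U, -1))) = 1)
Function('I')(m) = Add(-270, Pow(m, 2), Mul(-1474, m))
Pow(Add(Function('I')(Function('g')(Function('W')(7))), -4872663), Rational(1, 2)) = Pow(Add(Add(-270, Pow(1, 2), Mul(-1474, 1)), -4872663), Rational(1, 2)) = Pow(Add(Add(-270, 1, -1474), -4872663), Rational(1, 2)) = Pow(Add(-1743, -4872663), Rational(1, 2)) = Pow(-4874406, Rational(1, 2)) = Mul(I, Pow(4874406, Rational(1, 2)))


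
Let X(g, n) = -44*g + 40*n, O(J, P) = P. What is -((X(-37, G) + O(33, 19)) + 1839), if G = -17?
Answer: -2806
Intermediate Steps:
-((X(-37, G) + O(33, 19)) + 1839) = -(((-44*(-37) + 40*(-17)) + 19) + 1839) = -(((1628 - 680) + 19) + 1839) = -((948 + 19) + 1839) = -(967 + 1839) = -1*2806 = -2806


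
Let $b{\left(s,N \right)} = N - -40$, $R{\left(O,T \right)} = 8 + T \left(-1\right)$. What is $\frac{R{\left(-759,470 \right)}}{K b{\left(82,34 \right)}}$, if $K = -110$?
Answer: $\frac{21}{370} \approx 0.056757$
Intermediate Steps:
$R{\left(O,T \right)} = 8 - T$
$b{\left(s,N \right)} = 40 + N$ ($b{\left(s,N \right)} = N + 40 = 40 + N$)
$\frac{R{\left(-759,470 \right)}}{K b{\left(82,34 \right)}} = \frac{8 - 470}{\left(-110\right) \left(40 + 34\right)} = \frac{8 - 470}{\left(-110\right) 74} = - \frac{462}{-8140} = \left(-462\right) \left(- \frac{1}{8140}\right) = \frac{21}{370}$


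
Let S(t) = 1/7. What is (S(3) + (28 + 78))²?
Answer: 552049/49 ≈ 11266.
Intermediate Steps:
S(t) = ⅐
(S(3) + (28 + 78))² = (⅐ + (28 + 78))² = (⅐ + 106)² = (743/7)² = 552049/49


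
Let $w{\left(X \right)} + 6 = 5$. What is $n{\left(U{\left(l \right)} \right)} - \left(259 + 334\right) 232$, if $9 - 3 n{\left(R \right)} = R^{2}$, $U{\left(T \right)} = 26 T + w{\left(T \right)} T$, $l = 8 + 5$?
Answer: $- \frac{518344}{3} \approx -1.7278 \cdot 10^{5}$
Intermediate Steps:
$w{\left(X \right)} = -1$ ($w{\left(X \right)} = -6 + 5 = -1$)
$l = 13$
$U{\left(T \right)} = 25 T$ ($U{\left(T \right)} = 26 T - T = 25 T$)
$n{\left(R \right)} = 3 - \frac{R^{2}}{3}$
$n{\left(U{\left(l \right)} \right)} - \left(259 + 334\right) 232 = \left(3 - \frac{\left(25 \cdot 13\right)^{2}}{3}\right) - \left(259 + 334\right) 232 = \left(3 - \frac{325^{2}}{3}\right) - 593 \cdot 232 = \left(3 - \frac{105625}{3}\right) - 137576 = - \frac{105616}{3} - 137576 = - \frac{518344}{3}$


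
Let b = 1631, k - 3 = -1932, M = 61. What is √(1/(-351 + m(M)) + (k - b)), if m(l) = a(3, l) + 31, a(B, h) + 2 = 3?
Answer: I*√362269479/319 ≈ 59.666*I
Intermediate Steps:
a(B, h) = 1 (a(B, h) = -2 + 3 = 1)
k = -1929 (k = 3 - 1932 = -1929)
m(l) = 32 (m(l) = 1 + 31 = 32)
√(1/(-351 + m(M)) + (k - b)) = √(1/(-351 + 32) + (-1929 - 1*1631)) = √(1/(-319) + (-1929 - 1631)) = √(-1/319 - 3560) = √(-1135641/319) = I*√362269479/319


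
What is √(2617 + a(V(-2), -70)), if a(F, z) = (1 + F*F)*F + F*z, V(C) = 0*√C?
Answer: √2617 ≈ 51.157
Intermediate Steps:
V(C) = 0
a(F, z) = F*z + F*(1 + F²) (a(F, z) = (1 + F²)*F + F*z = F*(1 + F²) + F*z = F*z + F*(1 + F²))
√(2617 + a(V(-2), -70)) = √(2617 + 0*(1 - 70 + 0²)) = √(2617 + 0*(1 - 70 + 0)) = √(2617 + 0*(-69)) = √(2617 + 0) = √2617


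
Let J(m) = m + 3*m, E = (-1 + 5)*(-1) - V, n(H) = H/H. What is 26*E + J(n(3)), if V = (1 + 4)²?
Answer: -750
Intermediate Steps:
n(H) = 1
V = 25 (V = 5² = 25)
E = -29 (E = (-1 + 5)*(-1) - 1*25 = 4*(-1) - 25 = -4 - 25 = -29)
J(m) = 4*m
26*E + J(n(3)) = 26*(-29) + 4*1 = -754 + 4 = -750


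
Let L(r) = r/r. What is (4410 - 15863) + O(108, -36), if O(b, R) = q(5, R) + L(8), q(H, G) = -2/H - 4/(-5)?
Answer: -57258/5 ≈ -11452.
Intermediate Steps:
q(H, G) = 4/5 - 2/H (q(H, G) = -2/H - 4*(-1/5) = -2/H + 4/5 = 4/5 - 2/H)
L(r) = 1
O(b, R) = 7/5 (O(b, R) = (4/5 - 2/5) + 1 = 2/5 + 1 = 7/5)
(4410 - 15863) + O(108, -36) = (4410 - 15863) + 7/5 = -11453 + 7/5 = -57258/5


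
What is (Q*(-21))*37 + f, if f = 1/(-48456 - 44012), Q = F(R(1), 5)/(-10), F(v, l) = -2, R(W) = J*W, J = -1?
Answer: -71847641/462340 ≈ -155.40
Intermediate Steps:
R(W) = -W
Q = ⅕ (Q = -2/(-10) = -2*(-⅒) = ⅕ ≈ 0.20000)
f = -1/92468 (f = 1/(-92468) = -1/92468 ≈ -1.0815e-5)
(Q*(-21))*37 + f = ((⅕)*(-21))*37 - 1/92468 = -21/5*37 - 1/92468 = -777/5 - 1/92468 = -71847641/462340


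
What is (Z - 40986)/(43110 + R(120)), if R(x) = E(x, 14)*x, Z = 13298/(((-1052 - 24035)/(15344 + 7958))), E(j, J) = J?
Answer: -669042889/561823365 ≈ -1.1908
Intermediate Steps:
Z = -309869996/25087 (Z = 13298/((-25087/23302)) = 13298/((-25087*1/23302)) = 13298/(-25087/23302) = 13298*(-23302/25087) = -309869996/25087 ≈ -12352.)
R(x) = 14*x
(Z - 40986)/(43110 + R(120)) = (-309869996/25087 - 40986)/(43110 + 14*120) = -1338085778/(25087*(43110 + 1680)) = -1338085778/25087/44790 = -1338085778/25087*1/44790 = -669042889/561823365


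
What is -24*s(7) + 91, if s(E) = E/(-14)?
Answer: 103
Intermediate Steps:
s(E) = -E/14 (s(E) = E*(-1/14) = -E/14)
-24*s(7) + 91 = -(-12)*7/7 + 91 = -24*(-1/2) + 91 = 12 + 91 = 103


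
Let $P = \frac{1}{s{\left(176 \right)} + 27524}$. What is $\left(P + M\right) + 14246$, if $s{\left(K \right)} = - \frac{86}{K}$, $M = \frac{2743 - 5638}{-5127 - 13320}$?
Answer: $\frac{16320947856371}{1145638637} \approx 14246.0$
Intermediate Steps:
$M = \frac{965}{6149}$ ($M = - \frac{2895}{-18447} = \left(-2895\right) \left(- \frac{1}{18447}\right) = \frac{965}{6149} \approx 0.15694$)
$P = \frac{88}{2422069}$ ($P = \frac{1}{- \frac{86}{176} + 27524} = \frac{1}{\left(-86\right) \frac{1}{176} + 27524} = \frac{1}{- \frac{43}{88} + 27524} = \frac{1}{\frac{2422069}{88}} = \frac{88}{2422069} \approx 3.6333 \cdot 10^{-5}$)
$\left(P + M\right) + 14246 = \left(\frac{88}{2422069} + \frac{965}{6149}\right) + 14246 = \frac{179833669}{1145638637} + 14246 = \frac{16320947856371}{1145638637}$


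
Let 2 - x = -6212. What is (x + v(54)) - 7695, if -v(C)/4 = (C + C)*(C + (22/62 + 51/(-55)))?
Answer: -41877713/1705 ≈ -24562.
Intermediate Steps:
x = 6214 (x = 2 - 1*(-6212) = 2 + 6212 = 6214)
v(C) = -8*C*(-976/1705 + C) (v(C) = -4*(C + C)*(C + (22/62 + 51/(-55))) = -4*2*C*(C + (22*(1/62) + 51*(-1/55))) = -4*2*C*(C + (11/31 - 51/55)) = -4*2*C*(C - 976/1705) = -4*2*C*(-976/1705 + C) = -8*C*(-976/1705 + C))
(x + v(54)) - 7695 = (6214 + (8/1705)*54*(976 - 1705*54)) - 7695 = (6214 + (8/1705)*54*(976 - 92070)) - 7695 = (6214 + (8/1705)*54*(-91094)) - 7695 = (6214 - 39352608/1705) - 7695 = -28757738/1705 - 7695 = -41877713/1705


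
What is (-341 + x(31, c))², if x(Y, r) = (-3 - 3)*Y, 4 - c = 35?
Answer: 277729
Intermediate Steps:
c = -31 (c = 4 - 1*35 = 4 - 35 = -31)
x(Y, r) = -6*Y
(-341 + x(31, c))² = (-341 - 6*31)² = (-341 - 186)² = (-527)² = 277729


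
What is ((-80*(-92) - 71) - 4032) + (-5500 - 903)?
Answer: -3146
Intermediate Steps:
((-80*(-92) - 71) - 4032) + (-5500 - 903) = ((7360 - 71) - 4032) - 6403 = (7289 - 4032) - 6403 = 3257 - 6403 = -3146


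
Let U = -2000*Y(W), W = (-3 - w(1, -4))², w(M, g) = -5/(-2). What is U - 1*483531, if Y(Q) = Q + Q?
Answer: -604531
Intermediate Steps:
w(M, g) = 5/2 (w(M, g) = -5*(-½) = 5/2)
W = 121/4 (W = (-3 - 1*5/2)² = (-3 - 5/2)² = (-11/2)² = 121/4 ≈ 30.250)
Y(Q) = 2*Q
U = -121000 (U = -4000*121/4 = -2000*121/2 = -121000)
U - 1*483531 = -121000 - 1*483531 = -121000 - 483531 = -604531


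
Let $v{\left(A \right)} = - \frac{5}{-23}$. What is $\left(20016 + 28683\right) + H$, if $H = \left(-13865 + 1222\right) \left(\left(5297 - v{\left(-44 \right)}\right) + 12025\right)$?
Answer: $- \frac{5035863766}{23} \approx -2.1895 \cdot 10^{8}$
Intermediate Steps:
$v{\left(A \right)} = \frac{5}{23}$ ($v{\left(A \right)} = \left(-5\right) \left(- \frac{1}{23}\right) = \frac{5}{23}$)
$H = - \frac{5036983843}{23}$ ($H = \left(-13865 + 1222\right) \left(\left(5297 - \frac{5}{23}\right) + 12025\right) = - 12643 \left(\left(5297 - \frac{5}{23}\right) + 12025\right) = - 12643 \left(\frac{121826}{23} + 12025\right) = \left(-12643\right) \frac{398401}{23} = - \frac{5036983843}{23} \approx -2.19 \cdot 10^{8}$)
$\left(20016 + 28683\right) + H = \left(20016 + 28683\right) - \frac{5036983843}{23} = 48699 - \frac{5036983843}{23} = - \frac{5035863766}{23}$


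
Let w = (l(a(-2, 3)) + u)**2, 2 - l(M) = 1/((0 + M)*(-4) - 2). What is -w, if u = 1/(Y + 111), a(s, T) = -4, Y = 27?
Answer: -874225/233289 ≈ -3.7474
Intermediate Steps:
l(M) = 2 - 1/(-2 - 4*M) (l(M) = 2 - 1/((0 + M)*(-4) - 2) = 2 - 1/(M*(-4) - 2) = 2 - 1/(-4*M - 2) = 2 - 1/(-2 - 4*M))
u = 1/138 (u = 1/(27 + 111) = 1/138 ≈ 0.0072464)
w = 874225/233289 (w = ((5 + 8*(-4))/(2*(1 + 2*(-4))) + 1/138)**2 = ((5 - 32)/(2*(1 - 8)) + 1/138)**2 = ((1/2)*(-27)/(-7) + 1/138)**2 = ((1/2)*(-1/7)*(-27) + 1/138)**2 = (27/14 + 1/138)**2 = (935/483)**2 = 874225/233289 ≈ 3.7474)
-w = -1*874225/233289 = -874225/233289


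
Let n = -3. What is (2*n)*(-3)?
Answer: 18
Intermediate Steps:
(2*n)*(-3) = (2*(-3))*(-3) = -6*(-3) = 18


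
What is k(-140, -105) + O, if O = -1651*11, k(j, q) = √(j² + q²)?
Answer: -17986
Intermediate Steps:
O = -18161
k(-140, -105) + O = √((-140)² + (-105)²) - 18161 = √(19600 + 11025) - 18161 = √30625 - 18161 = 175 - 18161 = -17986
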